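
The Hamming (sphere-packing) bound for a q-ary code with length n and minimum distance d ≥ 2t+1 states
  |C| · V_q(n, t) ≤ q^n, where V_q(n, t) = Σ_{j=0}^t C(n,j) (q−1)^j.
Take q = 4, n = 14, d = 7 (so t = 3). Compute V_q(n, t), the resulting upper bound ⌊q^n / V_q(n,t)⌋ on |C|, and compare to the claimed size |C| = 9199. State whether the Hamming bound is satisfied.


V_q(n, t) = 10690, q^n = 268435456, Hamming bound = 25110, |C| = 9199 ≤ bound (satisfied).

Step 1: Compute V_q(n, t) = Σ_{j=0}^3 C(n, j) (q−1)^j.
  j = 0: C(14,0)·(3)^0 = 1·1 = 1.
  j = 1: C(14,1)·(3)^1 = 14·3 = 42.
  j = 2: C(14,2)·(3)^2 = 91·9 = 819.
  j = 3: C(14,3)·(3)^3 = 364·27 = 9828.
  V_q(n, t) = 1 + 42 + 819 + 9828 = 10690.
Step 2: q^n = 4^14 = 268435456.
Step 3: Hamming bound ⌊q^n / V_q(n,t)⌋ = ⌊268435456/10690⌋ = 25110.
Step 4: Compare |C| = 9199 to 25110: satisfied.
The claimed |C| lies below the Hamming bound.


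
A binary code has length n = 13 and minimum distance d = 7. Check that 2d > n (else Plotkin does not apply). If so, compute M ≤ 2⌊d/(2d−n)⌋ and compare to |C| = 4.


Plotkin bound M ≤ 14; given |C| = 4 ≤ bound (satisfied).

Check applicability: 2d = 14, n = 13.
2d − n = 1 > 0, so Plotkin applies.
Compute d/(2d−n) = 7/1 ≈ 7.0000.
⌊d/(2d−n)⌋ = 7.
Plotkin bound: M ≤ 2·7 = 14.
Given |C| = 4, check: satisfied.
This |C| is below the Plotkin bound.


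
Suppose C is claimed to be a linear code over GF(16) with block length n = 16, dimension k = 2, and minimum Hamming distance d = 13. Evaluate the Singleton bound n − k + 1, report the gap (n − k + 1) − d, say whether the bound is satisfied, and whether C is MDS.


Singleton RHS = n − k + 1 = 15, slack = 2, bound satisfied, not MDS.

Singleton bound: d ≤ n − k + 1.
Here n = 16, k = 2, so n − k + 1 = 15.
Given d = 13, check d ≤ 15: YES.
Slack = (n − k + 1) − d = 2.
The code is NOT MDS (slack = 2 > 0).
Description: the claimed parameters are [16, 2, 13]_16; such a code would be non-MDS.


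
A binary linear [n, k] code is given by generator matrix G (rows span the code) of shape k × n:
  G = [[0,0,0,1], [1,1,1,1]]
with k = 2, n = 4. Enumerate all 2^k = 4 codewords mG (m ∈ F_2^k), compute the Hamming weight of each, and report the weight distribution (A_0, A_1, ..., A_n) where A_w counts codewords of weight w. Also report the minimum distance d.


Weight distribution: A_0 = 1, A_1 = 1, A_3 = 1, A_4 = 1. Minimum distance d = 1.

Enumerate all 2^2 = 4 messages m ∈ F_2^2.
For each, compute codeword c = mG in F_2^4, then tally its weight.
  m = 00 → c = 0000, weight = 0.
  m = 10 → c = 0001, weight = 1.
  m = 01 → c = 1111, weight = 4.
  m = 11 → c = 1110, weight = 3.
Tally weights:
  weight 0: 1 codewords.
  weight 1: 1 codewords.
  weight 3: 1 codewords.
  weight 4: 1 codewords.
Minimum distance d = smallest w > 0 with A_w > 0 = 1.
Sanity: Σ A_w = 4 = 2^2 = 4 ✓.


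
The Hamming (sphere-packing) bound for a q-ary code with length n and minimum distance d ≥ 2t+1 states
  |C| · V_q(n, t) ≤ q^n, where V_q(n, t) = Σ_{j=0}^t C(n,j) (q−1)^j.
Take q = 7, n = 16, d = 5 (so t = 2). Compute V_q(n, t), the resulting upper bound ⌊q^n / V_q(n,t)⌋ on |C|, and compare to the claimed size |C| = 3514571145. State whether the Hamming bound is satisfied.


V_q(n, t) = 4417, q^n = 33232930569601, Hamming bound = 7523869270, |C| = 3514571145 ≤ bound (satisfied).

Step 1: Compute V_q(n, t) = Σ_{j=0}^2 C(n, j) (q−1)^j.
  j = 0: C(16,0)·(6)^0 = 1·1 = 1.
  j = 1: C(16,1)·(6)^1 = 16·6 = 96.
  j = 2: C(16,2)·(6)^2 = 120·36 = 4320.
  V_q(n, t) = 1 + 96 + 4320 = 4417.
Step 2: q^n = 7^16 = 33232930569601.
Step 3: Hamming bound ⌊q^n / V_q(n,t)⌋ = ⌊33232930569601/4417⌋ = 7523869270.
Step 4: Compare |C| = 3514571145 to 7523869270: satisfied.
The claimed |C| lies below the Hamming bound.


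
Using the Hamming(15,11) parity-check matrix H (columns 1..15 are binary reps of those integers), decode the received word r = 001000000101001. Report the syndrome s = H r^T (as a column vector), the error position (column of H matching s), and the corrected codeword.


s = (1, 0, 1, 0)^T, error position = 10, corrected codeword c = 001000000001001

Compute s = H r^T mod 2 one row at a time:
  s_1 = 0 + 0 + 1 + 0 + 1 + 0 + 0 + 1 = 3 ≡ 1 (mod 2).
  s_2 = 0 + 0 + 0 + 0 + 1 + 0 + 0 + 1 = 2 ≡ 0 (mod 2).
  s_3 = 0 + 1 + 0 + 0 + 1 + 0 + 0 + 1 = 3 ≡ 1 (mod 2).
  s_4 = 0 + 1 + 0 + 0 + 0 + 0 + 0 + 1 = 2 ≡ 0 (mod 2).
s = (1, 0, 1, 0)^T — this equals column 10 of H (binary 1010), so error is at position 10.
Correct: flip bit 10 of r = 001000000101001 to get c = 001000000001001.


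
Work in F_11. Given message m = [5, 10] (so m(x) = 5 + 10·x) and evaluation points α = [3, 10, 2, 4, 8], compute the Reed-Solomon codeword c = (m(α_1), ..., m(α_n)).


c = [2, 6, 3, 1, 8]

Message polynomial: m(x) = 5 + 10·x (mod 11).
For each evaluation point α_i, compute m(α_i) mod 11:
  α_1 = 3: Horner steps 10 → 2, so m(3) = 2.
  α_2 = 10: Horner steps 10 → 6, so m(10) = 6.
  α_3 = 2: Horner steps 10 → 3, so m(2) = 3.
  α_4 = 4: Horner steps 10 → 1, so m(4) = 1.
  α_5 = 8: Horner steps 10 → 8, so m(8) = 8.
Codeword c = [2, 6, 3, 1, 8] ∈ F_11^5.


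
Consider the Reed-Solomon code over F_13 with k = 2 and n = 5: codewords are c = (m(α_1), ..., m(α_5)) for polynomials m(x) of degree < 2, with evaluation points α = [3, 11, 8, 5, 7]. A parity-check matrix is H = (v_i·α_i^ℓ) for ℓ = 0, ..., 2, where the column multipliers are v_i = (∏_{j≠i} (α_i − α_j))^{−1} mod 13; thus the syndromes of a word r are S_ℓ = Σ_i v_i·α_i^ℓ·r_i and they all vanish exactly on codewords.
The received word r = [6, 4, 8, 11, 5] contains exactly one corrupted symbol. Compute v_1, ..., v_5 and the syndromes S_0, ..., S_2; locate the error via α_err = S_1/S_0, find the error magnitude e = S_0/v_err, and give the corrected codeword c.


S = (2, 10, 11), error at position 4, error magnitude e = 12, c = [6, 4, 8, 12, 5].

Step 1: column multipliers v_i = (∏_{j≠i}(α_i − α_j))^{−1} mod 13.
  i = 1 (α = 3): (3−11)(3−8)(3−5)(3−7) = (−8)·(−5)·(−2)·(−4) = 320 ≡ 8, so v_1 = 8^{−1} = 5 (mod 13).
  i = 2 (α = 11): (11−3)(11−8)(11−5)(11−7) = 8·3·6·4 = 576 ≡ 4, so v_2 = 4^{−1} = 10 (mod 13).
  i = 3 (α = 8): (8−3)(8−11)(8−5)(8−7) = 5·(−3)·3·1 = −45 ≡ 7, so v_3 = 7^{−1} = 2 (mod 13).
  i = 4 (α = 5): (5−3)(5−11)(5−8)(5−7) = 2·(−6)·(−3)·(−2) = −72 ≡ 6, so v_4 = 6^{−1} = 11 (mod 13).
  i = 5 (α = 7): (7−3)(7−11)(7−8)(7−5) = 4·(−4)·(−1)·2 = 32 ≡ 6, so v_5 = 6^{−1} = 11 (mod 13).
  v = [5, 10, 2, 11, 11].
Step 2: syndromes of r = [6, 4, 8, 11, 5] (all sums mod 13).
  S_0 = Σ v_i r_i = 5·6 + 10·4 + 2·8 + 11·11 + 11·5 = 262 ≡ 2.
  S_1 = Σ v_i α_i r_i = 5·3·6 + 10·11·4 + 2·8·8 + 11·5·11 + 11·7·5 = 1648 ≡ 10.
  α_i^2 mod 13 = [9, 4, 12, 12, 10].
  S_2 = Σ v_i α_i^2 r_i = 5·9·6 + 10·4·4 + 2·12·8 + 11·12·11 + 11·10·5 = 2624 ≡ 11.
  S = (2, 10, 11) ≠ 0, so r is not a codeword (an error is present).
Step 3: locate the error. For a single error e at position i, S_ℓ = v_i·e·α_i^ℓ, so α_err = S_1/S_0.
  S_0^{−1} = 2^{−1} = 7 (mod 13), so α_err = 10·7 = 70 ≡ 5 = α_4. Error position i = 4.
  Consistency check: S_2/S_1 = 11·4 = 44 ≡ 5 = α_err ✓ (single-error assumption holds).
Step 4: error magnitude e = S_0/v_4 = S_0·∏_{j≠4}(α_4 − α_j) = 2·6 = 12 ≡ 12 (mod 13).
Step 5: correct position 4: c_4 = r_4 − e = 11 − 12 ≡ 12 (mod 13). Hence c = [6, 4, 8, 12, 5].
  Check: interpolating c through the α_i gives m(x) = 10 + 3·x (degree < 2) with m(α_i) = c_i for every i, so c is indeed a codeword.


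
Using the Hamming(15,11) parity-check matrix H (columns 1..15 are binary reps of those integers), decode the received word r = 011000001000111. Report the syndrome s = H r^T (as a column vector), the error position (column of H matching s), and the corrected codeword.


s = (0, 1, 0, 0)^T, error position = 4, corrected codeword c = 011100001000111

Compute s = H r^T mod 2 one row at a time:
  s_1 = 0 + 1 + 0 + 0 + 0 + 1 + 1 + 1 = 4 ≡ 0 (mod 2).
  s_2 = 0 + 0 + 0 + 0 + 0 + 1 + 1 + 1 = 3 ≡ 1 (mod 2).
  s_3 = 1 + 1 + 0 + 0 + 0 + 0 + 1 + 1 = 4 ≡ 0 (mod 2).
  s_4 = 0 + 1 + 0 + 0 + 1 + 0 + 1 + 1 = 4 ≡ 0 (mod 2).
s = (0, 1, 0, 0)^T — this equals column 4 of H (binary 0100), so error is at position 4.
Correct: flip bit 4 of r = 011000001000111 to get c = 011100001000111.


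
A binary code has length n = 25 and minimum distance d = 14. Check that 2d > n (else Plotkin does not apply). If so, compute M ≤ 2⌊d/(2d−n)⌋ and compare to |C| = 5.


Plotkin bound M ≤ 8; given |C| = 5 ≤ bound (satisfied).

Check applicability: 2d = 28, n = 25.
2d − n = 3 > 0, so Plotkin applies.
Compute d/(2d−n) = 14/3 ≈ 4.6667.
⌊d/(2d−n)⌋ = 4.
Plotkin bound: M ≤ 2·4 = 8.
Given |C| = 5, check: satisfied.
This |C| is below the Plotkin bound.


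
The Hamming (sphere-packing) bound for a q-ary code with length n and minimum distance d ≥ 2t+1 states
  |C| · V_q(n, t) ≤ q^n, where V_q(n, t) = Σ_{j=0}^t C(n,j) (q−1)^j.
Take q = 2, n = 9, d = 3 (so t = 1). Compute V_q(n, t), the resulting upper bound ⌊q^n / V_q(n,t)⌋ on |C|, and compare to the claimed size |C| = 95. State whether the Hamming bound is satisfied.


V_q(n, t) = 10, q^n = 512, Hamming bound = 51, |C| = 95 > bound (violated).

Step 1: Compute V_q(n, t) = Σ_{j=0}^1 C(n, j) (q−1)^j.
  j = 0: C(9,0)·(1)^0 = 1·1 = 1.
  j = 1: C(9,1)·(1)^1 = 9·1 = 9.
  V_q(n, t) = 1 + 9 = 10.
Step 2: q^n = 2^9 = 512.
Step 3: Hamming bound ⌊q^n / V_q(n,t)⌋ = ⌊512/10⌋ = 51.
Step 4: Compare |C| = 95 to 51: violated.
The claimed |C| lies above the Hamming bound, so no 2-ary code of length 9 with d ≥ 3 can have 95 codewords.


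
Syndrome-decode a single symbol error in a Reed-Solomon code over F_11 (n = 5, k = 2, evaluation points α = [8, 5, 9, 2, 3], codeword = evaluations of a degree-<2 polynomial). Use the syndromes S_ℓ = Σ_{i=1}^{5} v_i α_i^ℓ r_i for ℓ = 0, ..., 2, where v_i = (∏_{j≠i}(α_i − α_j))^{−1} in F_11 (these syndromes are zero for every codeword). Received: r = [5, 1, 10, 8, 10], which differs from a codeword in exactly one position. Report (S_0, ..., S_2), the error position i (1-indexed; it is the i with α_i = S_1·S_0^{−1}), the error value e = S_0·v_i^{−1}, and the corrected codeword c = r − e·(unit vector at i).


S = (5, 4, 1), error at position 5, error magnitude e = 8, c = [5, 1, 10, 8, 2].

Step 1: column multipliers v_i = (∏_{j≠i}(α_i − α_j))^{−1} mod 11.
  i = 1 (α = 8): (8−5)(8−9)(8−2)(8−3) = 3·(−1)·6·5 = −90 ≡ 9, so v_1 = 9^{−1} = 5 (mod 11).
  i = 2 (α = 5): (5−8)(5−9)(5−2)(5−3) = (−3)·(−4)·3·2 = 72 ≡ 6, so v_2 = 6^{−1} = 2 (mod 11).
  i = 3 (α = 9): (9−8)(9−5)(9−2)(9−3) = 1·4·7·6 = 168 ≡ 3, so v_3 = 3^{−1} = 4 (mod 11).
  i = 4 (α = 2): (2−8)(2−5)(2−9)(2−3) = (−6)·(−3)·(−7)·(−1) = 126 ≡ 5, so v_4 = 5^{−1} = 9 (mod 11).
  i = 5 (α = 3): (3−8)(3−5)(3−9)(3−2) = (−5)·(−2)·(−6)·1 = −60 ≡ 6, so v_5 = 6^{−1} = 2 (mod 11).
  v = [5, 2, 4, 9, 2].
Step 2: syndromes of r = [5, 1, 10, 8, 10] (all sums mod 11).
  S_0 = Σ v_i r_i = 5·5 + 2·1 + 4·10 + 9·8 + 2·10 = 159 ≡ 5.
  S_1 = Σ v_i α_i r_i = 5·8·5 + 2·5·1 + 4·9·10 + 9·2·8 + 2·3·10 = 774 ≡ 4.
  α_i^2 mod 11 = [9, 3, 4, 4, 9].
  S_2 = Σ v_i α_i^2 r_i = 5·9·5 + 2·3·1 + 4·4·10 + 9·4·8 + 2·9·10 = 859 ≡ 1.
  S = (5, 4, 1) ≠ 0, so r is not a codeword (an error is present).
Step 3: locate the error. For a single error e at position i, S_ℓ = v_i·e·α_i^ℓ, so α_err = S_1/S_0.
  S_0^{−1} = 5^{−1} = 9 (mod 11), so α_err = 4·9 = 36 ≡ 3 = α_5. Error position i = 5.
  Consistency check: S_2/S_1 = 1·3 = 3 ≡ 3 = α_err ✓ (single-error assumption holds).
Step 4: error magnitude e = S_0/v_5 = S_0·∏_{j≠5}(α_5 − α_j) = 5·6 = 30 ≡ 8 (mod 11).
Step 5: correct position 5: c_5 = r_5 − e = 10 − 8 ≡ 2 (mod 11). Hence c = [5, 1, 10, 8, 2].
  Check: interpolating c through the α_i gives m(x) = 9 + 5·x (degree < 2) with m(α_i) = c_i for every i, so c is indeed a codeword.


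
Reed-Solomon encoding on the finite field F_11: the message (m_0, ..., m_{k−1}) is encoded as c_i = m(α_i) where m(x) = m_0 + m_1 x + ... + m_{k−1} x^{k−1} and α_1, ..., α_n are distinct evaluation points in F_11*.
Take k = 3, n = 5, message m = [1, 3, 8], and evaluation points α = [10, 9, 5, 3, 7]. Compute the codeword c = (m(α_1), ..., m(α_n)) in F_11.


c = [6, 5, 7, 5, 7]

Message polynomial: m(x) = 1 + 3·x + 8·x^2 (mod 11).
For each evaluation point α_i, compute m(α_i) mod 11:
  α_1 = 10: Horner steps 8 → 6 → 6, so m(10) = 6.
  α_2 = 9: Horner steps 8 → 9 → 5, so m(9) = 5.
  α_3 = 5: Horner steps 8 → 10 → 7, so m(5) = 7.
  α_4 = 3: Horner steps 8 → 5 → 5, so m(3) = 5.
  α_5 = 7: Horner steps 8 → 4 → 7, so m(7) = 7.
Codeword c = [6, 5, 7, 5, 7] ∈ F_11^5.


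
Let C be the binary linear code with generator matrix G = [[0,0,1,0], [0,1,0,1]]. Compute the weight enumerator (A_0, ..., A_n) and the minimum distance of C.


Weight distribution: A_0 = 1, A_1 = 1, A_2 = 1, A_3 = 1. Minimum distance d = 1.

Enumerate all 2^2 = 4 messages m ∈ F_2^2.
For each, compute codeword c = mG in F_2^4, then tally its weight.
  m = 00 → c = 0000, weight = 0.
  m = 10 → c = 0010, weight = 1.
  m = 01 → c = 0101, weight = 2.
  m = 11 → c = 0111, weight = 3.
Tally weights:
  weight 0: 1 codewords.
  weight 1: 1 codewords.
  weight 2: 1 codewords.
  weight 3: 1 codewords.
Minimum distance d = smallest w > 0 with A_w > 0 = 1.
Sanity: Σ A_w = 4 = 2^2 = 4 ✓.


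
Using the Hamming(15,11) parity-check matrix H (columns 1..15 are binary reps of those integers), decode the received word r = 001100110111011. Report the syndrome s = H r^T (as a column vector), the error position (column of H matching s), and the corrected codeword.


s = (0, 1, 0, 0)^T, error position = 4, corrected codeword c = 001000110111011

Compute s = H r^T mod 2 one row at a time:
  s_1 = 1 + 0 + 1 + 1 + 1 + 0 + 1 + 1 = 6 ≡ 0 (mod 2).
  s_2 = 1 + 0 + 0 + 1 + 1 + 0 + 1 + 1 = 5 ≡ 1 (mod 2).
  s_3 = 0 + 1 + 0 + 1 + 1 + 1 + 1 + 1 = 6 ≡ 0 (mod 2).
  s_4 = 0 + 1 + 0 + 1 + 0 + 1 + 0 + 1 = 4 ≡ 0 (mod 2).
s = (0, 1, 0, 0)^T — this equals column 4 of H (binary 0100), so error is at position 4.
Correct: flip bit 4 of r = 001100110111011 to get c = 001000110111011.


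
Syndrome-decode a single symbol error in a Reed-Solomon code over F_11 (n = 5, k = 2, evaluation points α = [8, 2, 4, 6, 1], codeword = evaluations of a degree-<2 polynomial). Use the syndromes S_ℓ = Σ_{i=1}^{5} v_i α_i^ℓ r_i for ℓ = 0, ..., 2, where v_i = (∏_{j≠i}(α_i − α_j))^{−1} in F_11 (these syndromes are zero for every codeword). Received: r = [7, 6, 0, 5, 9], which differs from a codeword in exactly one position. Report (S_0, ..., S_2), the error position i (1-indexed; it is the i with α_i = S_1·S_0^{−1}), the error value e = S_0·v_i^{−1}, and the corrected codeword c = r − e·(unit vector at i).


S = (5, 7, 1), error at position 1, error magnitude e = 8, c = [10, 6, 0, 5, 9].

Step 1: column multipliers v_i = (∏_{j≠i}(α_i − α_j))^{−1} mod 11.
  i = 1 (α = 8): (8−2)(8−4)(8−6)(8−1) = 6·4·2·7 = 336 ≡ 6, so v_1 = 6^{−1} = 2 (mod 11).
  i = 2 (α = 2): (2−8)(2−4)(2−6)(2−1) = (−6)·(−2)·(−4)·1 = −48 ≡ 7, so v_2 = 7^{−1} = 8 (mod 11).
  i = 3 (α = 4): (4−8)(4−2)(4−6)(4−1) = (−4)·2·(−2)·3 = 48 ≡ 4, so v_3 = 4^{−1} = 3 (mod 11).
  i = 4 (α = 6): (6−8)(6−2)(6−4)(6−1) = (−2)·4·2·5 = −80 ≡ 8, so v_4 = 8^{−1} = 7 (mod 11).
  i = 5 (α = 1): (1−8)(1−2)(1−4)(1−6) = (−7)·(−1)·(−3)·(−5) = 105 ≡ 6, so v_5 = 6^{−1} = 2 (mod 11).
  v = [2, 8, 3, 7, 2].
Step 2: syndromes of r = [7, 6, 0, 5, 9] (all sums mod 11).
  S_0 = Σ v_i r_i = 2·7 + 8·6 + 3·0 + 7·5 + 2·9 = 115 ≡ 5.
  S_1 = Σ v_i α_i r_i = 2·8·7 + 8·2·6 + 3·4·0 + 7·6·5 + 2·1·9 = 436 ≡ 7.
  α_i^2 mod 11 = [9, 4, 5, 3, 1].
  S_2 = Σ v_i α_i^2 r_i = 2·9·7 + 8·4·6 + 3·5·0 + 7·3·5 + 2·1·9 = 441 ≡ 1.
  S = (5, 7, 1) ≠ 0, so r is not a codeword (an error is present).
Step 3: locate the error. For a single error e at position i, S_ℓ = v_i·e·α_i^ℓ, so α_err = S_1/S_0.
  S_0^{−1} = 5^{−1} = 9 (mod 11), so α_err = 7·9 = 63 ≡ 8 = α_1. Error position i = 1.
  Consistency check: S_2/S_1 = 1·8 = 8 ≡ 8 = α_err ✓ (single-error assumption holds).
Step 4: error magnitude e = S_0/v_1 = S_0·∏_{j≠1}(α_1 − α_j) = 5·6 = 30 ≡ 8 (mod 11).
Step 5: correct position 1: c_1 = r_1 − e = 7 − 8 ≡ 10 (mod 11). Hence c = [10, 6, 0, 5, 9].
  Check: interpolating c through the α_i gives m(x) = 1 + 8·x (degree < 2) with m(α_i) = c_i for every i, so c is indeed a codeword.


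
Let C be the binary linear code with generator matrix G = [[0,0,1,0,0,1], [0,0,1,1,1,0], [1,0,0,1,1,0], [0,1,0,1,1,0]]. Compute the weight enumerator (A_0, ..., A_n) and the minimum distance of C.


Weight distribution: A_0 = 1, A_2 = 6, A_3 = 4, A_4 = 1, A_5 = 4. Minimum distance d = 2.

Enumerate all 2^4 = 16 messages m ∈ F_2^4.
For each, compute codeword c = mG in F_2^6, then tally its weight.
  m = 0000 → c = 000000, weight = 0.
  m = 1000 → c = 001001, weight = 2.
  m = 0100 → c = 001110, weight = 3.
  m = 1100 → c = 000111, weight = 3.
  m = 0010 → c = 100110, weight = 3.
  m = 1010 → c = 101111, weight = 5.
  m = 0110 → c = 101000, weight = 2.
  m = 1110 → c = 100001, weight = 2.
  m = 0001 → c = 010110, weight = 3.
  m = 1001 → c = 011111, weight = 5.
  m = 0101 → c = 011000, weight = 2.
  m = 1101 → c = 010001, weight = 2.
  m = 0011 → c = 110000, weight = 2.
  m = 1011 → c = 111001, weight = 4.
  m = 0111 → c = 111110, weight = 5.
  m = 1111 → c = 110111, weight = 5.
Tally weights:
  weight 0: 1 codewords.
  weight 2: 6 codewords.
  weight 3: 4 codewords.
  weight 4: 1 codewords.
  weight 5: 4 codewords.
Minimum distance d = smallest w > 0 with A_w > 0 = 2.
Sanity: Σ A_w = 16 = 2^4 = 16 ✓.


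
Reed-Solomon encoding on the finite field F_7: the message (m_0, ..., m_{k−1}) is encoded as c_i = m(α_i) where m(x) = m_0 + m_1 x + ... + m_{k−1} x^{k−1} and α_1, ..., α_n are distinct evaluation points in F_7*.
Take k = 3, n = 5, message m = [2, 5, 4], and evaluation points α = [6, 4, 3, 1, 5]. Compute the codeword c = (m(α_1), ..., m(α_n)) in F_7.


c = [1, 2, 4, 4, 1]

Message polynomial: m(x) = 2 + 5·x + 4·x^2 (mod 7).
For each evaluation point α_i, compute m(α_i) mod 7:
  α_1 = 6: Horner steps 4 → 1 → 1, so m(6) = 1.
  α_2 = 4: Horner steps 4 → 0 → 2, so m(4) = 2.
  α_3 = 3: Horner steps 4 → 3 → 4, so m(3) = 4.
  α_4 = 1: Horner steps 4 → 2 → 4, so m(1) = 4.
  α_5 = 5: Horner steps 4 → 4 → 1, so m(5) = 1.
Codeword c = [1, 2, 4, 4, 1] ∈ F_7^5.


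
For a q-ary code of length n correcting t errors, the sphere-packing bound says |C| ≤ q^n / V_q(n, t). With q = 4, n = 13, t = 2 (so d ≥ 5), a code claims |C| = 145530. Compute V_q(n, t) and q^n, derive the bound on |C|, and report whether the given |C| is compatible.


V_q(n, t) = 742, q^n = 67108864, Hamming bound = 90443, |C| = 145530 > bound (violated).

Step 1: Compute V_q(n, t) = Σ_{j=0}^2 C(n, j) (q−1)^j.
  j = 0: C(13,0)·(3)^0 = 1·1 = 1.
  j = 1: C(13,1)·(3)^1 = 13·3 = 39.
  j = 2: C(13,2)·(3)^2 = 78·9 = 702.
  V_q(n, t) = 1 + 39 + 702 = 742.
Step 2: q^n = 4^13 = 67108864.
Step 3: Hamming bound ⌊q^n / V_q(n,t)⌋ = ⌊67108864/742⌋ = 90443.
Step 4: Compare |C| = 145530 to 90443: violated.
The claimed |C| lies above the Hamming bound, so no 4-ary code of length 13 with d ≥ 5 can have 145530 codewords.


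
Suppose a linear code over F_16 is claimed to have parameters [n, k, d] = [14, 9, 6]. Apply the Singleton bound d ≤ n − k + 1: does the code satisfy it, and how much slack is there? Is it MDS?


Singleton RHS = n − k + 1 = 6, slack = 0, bound satisfied, MDS.

Singleton bound: d ≤ n − k + 1.
Here n = 14, k = 9, so n − k + 1 = 6.
Given d = 6, check d ≤ 6: YES.
Slack = (n − k + 1) − d = 0.
The code is MDS (slack = 0).
Description: the claimed parameters are [14, 9, 6]_16; such a code would be MDS (meets Singleton bound).


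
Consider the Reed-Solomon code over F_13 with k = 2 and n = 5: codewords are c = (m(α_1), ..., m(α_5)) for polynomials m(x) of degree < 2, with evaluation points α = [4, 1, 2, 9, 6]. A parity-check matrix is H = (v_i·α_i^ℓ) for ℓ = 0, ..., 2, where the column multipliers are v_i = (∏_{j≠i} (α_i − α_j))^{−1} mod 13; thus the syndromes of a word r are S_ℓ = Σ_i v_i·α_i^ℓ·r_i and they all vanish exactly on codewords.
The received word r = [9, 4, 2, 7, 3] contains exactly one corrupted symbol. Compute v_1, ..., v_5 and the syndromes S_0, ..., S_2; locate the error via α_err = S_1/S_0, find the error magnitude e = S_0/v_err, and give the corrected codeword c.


S = (4, 4, 4), error at position 2, error magnitude e = 12, c = [9, 5, 2, 7, 3].

Step 1: column multipliers v_i = (∏_{j≠i}(α_i − α_j))^{−1} mod 13.
  i = 1 (α = 4): (4−1)(4−2)(4−9)(4−6) = 3·2·(−5)·(−2) = 60 ≡ 8, so v_1 = 8^{−1} = 5 (mod 13).
  i = 2 (α = 1): (1−4)(1−2)(1−9)(1−6) = (−3)·(−1)·(−8)·(−5) = 120 ≡ 3, so v_2 = 3^{−1} = 9 (mod 13).
  i = 3 (α = 2): (2−4)(2−1)(2−9)(2−6) = (−2)·1·(−7)·(−4) = −56 ≡ 9, so v_3 = 9^{−1} = 3 (mod 13).
  i = 4 (α = 9): (9−4)(9−1)(9−2)(9−6) = 5·8·7·3 = 840 ≡ 8, so v_4 = 8^{−1} = 5 (mod 13).
  i = 5 (α = 6): (6−4)(6−1)(6−2)(6−9) = 2·5·4·(−3) = −120 ≡ 10, so v_5 = 10^{−1} = 4 (mod 13).
  v = [5, 9, 3, 5, 4].
Step 2: syndromes of r = [9, 4, 2, 7, 3] (all sums mod 13).
  S_0 = Σ v_i r_i = 5·9 + 9·4 + 3·2 + 5·7 + 4·3 = 134 ≡ 4.
  S_1 = Σ v_i α_i r_i = 5·4·9 + 9·1·4 + 3·2·2 + 5·9·7 + 4·6·3 = 615 ≡ 4.
  α_i^2 mod 13 = [3, 1, 4, 3, 10].
  S_2 = Σ v_i α_i^2 r_i = 5·3·9 + 9·1·4 + 3·4·2 + 5·3·7 + 4·10·3 = 420 ≡ 4.
  S = (4, 4, 4) ≠ 0, so r is not a codeword (an error is present).
Step 3: locate the error. For a single error e at position i, S_ℓ = v_i·e·α_i^ℓ, so α_err = S_1/S_0.
  S_0^{−1} = 4^{−1} = 10 (mod 13), so α_err = 4·10 = 40 ≡ 1 = α_2. Error position i = 2.
  Consistency check: S_2/S_1 = 4·10 = 40 ≡ 1 = α_err ✓ (single-error assumption holds).
Step 4: error magnitude e = S_0/v_2 = S_0·∏_{j≠2}(α_2 − α_j) = 4·3 = 12 ≡ 12 (mod 13).
Step 5: correct position 2: c_2 = r_2 − e = 4 − 12 ≡ 5 (mod 13). Hence c = [9, 5, 2, 7, 3].
  Check: interpolating c through the α_i gives m(x) = 8 + 10·x (degree < 2) with m(α_i) = c_i for every i, so c is indeed a codeword.


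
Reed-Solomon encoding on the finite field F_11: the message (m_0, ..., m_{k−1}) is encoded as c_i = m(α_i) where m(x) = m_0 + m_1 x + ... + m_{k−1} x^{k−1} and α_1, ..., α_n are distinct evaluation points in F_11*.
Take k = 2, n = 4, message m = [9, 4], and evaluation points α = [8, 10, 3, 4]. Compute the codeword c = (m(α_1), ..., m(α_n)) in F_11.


c = [8, 5, 10, 3]

Message polynomial: m(x) = 9 + 4·x (mod 11).
For each evaluation point α_i, compute m(α_i) mod 11:
  α_1 = 8: Horner steps 4 → 8, so m(8) = 8.
  α_2 = 10: Horner steps 4 → 5, so m(10) = 5.
  α_3 = 3: Horner steps 4 → 10, so m(3) = 10.
  α_4 = 4: Horner steps 4 → 3, so m(4) = 3.
Codeword c = [8, 5, 10, 3] ∈ F_11^4.


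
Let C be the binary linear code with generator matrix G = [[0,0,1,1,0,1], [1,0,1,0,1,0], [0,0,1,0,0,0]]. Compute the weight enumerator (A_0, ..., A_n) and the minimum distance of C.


Weight distribution: A_0 = 1, A_1 = 1, A_2 = 2, A_3 = 2, A_4 = 1, A_5 = 1. Minimum distance d = 1.

Enumerate all 2^3 = 8 messages m ∈ F_2^3.
For each, compute codeword c = mG in F_2^6, then tally its weight.
  m = 000 → c = 000000, weight = 0.
  m = 100 → c = 001101, weight = 3.
  m = 010 → c = 101010, weight = 3.
  m = 110 → c = 100111, weight = 4.
  m = 001 → c = 001000, weight = 1.
  m = 101 → c = 000101, weight = 2.
  m = 011 → c = 100010, weight = 2.
  m = 111 → c = 101111, weight = 5.
Tally weights:
  weight 0: 1 codewords.
  weight 1: 1 codewords.
  weight 2: 2 codewords.
  weight 3: 2 codewords.
  weight 4: 1 codewords.
  weight 5: 1 codewords.
Minimum distance d = smallest w > 0 with A_w > 0 = 1.
Sanity: Σ A_w = 8 = 2^3 = 8 ✓.


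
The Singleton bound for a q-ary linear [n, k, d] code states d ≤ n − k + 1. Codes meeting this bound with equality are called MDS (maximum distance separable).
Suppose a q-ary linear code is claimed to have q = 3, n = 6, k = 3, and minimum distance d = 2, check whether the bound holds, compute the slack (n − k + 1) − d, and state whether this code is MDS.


Singleton RHS = n − k + 1 = 4, slack = 2, bound satisfied, not MDS.

Singleton bound: d ≤ n − k + 1.
Here n = 6, k = 3, so n − k + 1 = 4.
Given d = 2, check d ≤ 4: YES.
Slack = (n − k + 1) − d = 2.
The code is NOT MDS (slack = 2 > 0).
Description: the claimed parameters are [6, 3, 2]_3; such a code would be non-MDS.


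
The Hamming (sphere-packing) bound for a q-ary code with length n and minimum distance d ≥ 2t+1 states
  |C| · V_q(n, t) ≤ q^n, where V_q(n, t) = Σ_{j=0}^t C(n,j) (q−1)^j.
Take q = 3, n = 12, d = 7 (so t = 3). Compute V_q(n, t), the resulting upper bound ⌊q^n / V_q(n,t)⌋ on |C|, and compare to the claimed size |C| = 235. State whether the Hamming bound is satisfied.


V_q(n, t) = 2049, q^n = 531441, Hamming bound = 259, |C| = 235 ≤ bound (satisfied).

Step 1: Compute V_q(n, t) = Σ_{j=0}^3 C(n, j) (q−1)^j.
  j = 0: C(12,0)·(2)^0 = 1·1 = 1.
  j = 1: C(12,1)·(2)^1 = 12·2 = 24.
  j = 2: C(12,2)·(2)^2 = 66·4 = 264.
  j = 3: C(12,3)·(2)^3 = 220·8 = 1760.
  V_q(n, t) = 1 + 24 + 264 + 1760 = 2049.
Step 2: q^n = 3^12 = 531441.
Step 3: Hamming bound ⌊q^n / V_q(n,t)⌋ = ⌊531441/2049⌋ = 259.
Step 4: Compare |C| = 235 to 259: satisfied.
The claimed |C| lies below the Hamming bound.


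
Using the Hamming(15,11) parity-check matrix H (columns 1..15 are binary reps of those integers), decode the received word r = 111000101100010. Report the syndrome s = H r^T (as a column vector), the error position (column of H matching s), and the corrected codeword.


s = (1, 0, 1, 0)^T, error position = 10, corrected codeword c = 111000101000010

Compute s = H r^T mod 2 one row at a time:
  s_1 = 0 + 1 + 1 + 0 + 0 + 0 + 1 + 0 = 3 ≡ 1 (mod 2).
  s_2 = 0 + 0 + 0 + 1 + 0 + 0 + 1 + 0 = 2 ≡ 0 (mod 2).
  s_3 = 1 + 1 + 0 + 1 + 1 + 0 + 1 + 0 = 5 ≡ 1 (mod 2).
  s_4 = 1 + 1 + 0 + 1 + 1 + 0 + 0 + 0 = 4 ≡ 0 (mod 2).
s = (1, 0, 1, 0)^T — this equals column 10 of H (binary 1010), so error is at position 10.
Correct: flip bit 10 of r = 111000101100010 to get c = 111000101000010.


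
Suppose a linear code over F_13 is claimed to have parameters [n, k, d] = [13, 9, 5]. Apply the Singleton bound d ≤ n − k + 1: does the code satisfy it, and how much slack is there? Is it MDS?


Singleton RHS = n − k + 1 = 5, slack = 0, bound satisfied, MDS.

Singleton bound: d ≤ n − k + 1.
Here n = 13, k = 9, so n − k + 1 = 5.
Given d = 5, check d ≤ 5: YES.
Slack = (n − k + 1) − d = 0.
The code is MDS (slack = 0).
Description: the claimed parameters are [13, 9, 5]_13; such a code would be MDS (meets Singleton bound).


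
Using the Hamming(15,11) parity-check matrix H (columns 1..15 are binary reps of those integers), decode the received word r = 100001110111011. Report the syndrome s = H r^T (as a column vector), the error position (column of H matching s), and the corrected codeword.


s = (0, 1, 0, 0)^T, error position = 4, corrected codeword c = 100101110111011

Compute s = H r^T mod 2 one row at a time:
  s_1 = 1 + 0 + 1 + 1 + 1 + 0 + 1 + 1 = 6 ≡ 0 (mod 2).
  s_2 = 0 + 0 + 1 + 1 + 1 + 0 + 1 + 1 = 5 ≡ 1 (mod 2).
  s_3 = 0 + 0 + 1 + 1 + 1 + 1 + 1 + 1 = 6 ≡ 0 (mod 2).
  s_4 = 1 + 0 + 0 + 1 + 0 + 1 + 0 + 1 = 4 ≡ 0 (mod 2).
s = (0, 1, 0, 0)^T — this equals column 4 of H (binary 0100), so error is at position 4.
Correct: flip bit 4 of r = 100001110111011 to get c = 100101110111011.


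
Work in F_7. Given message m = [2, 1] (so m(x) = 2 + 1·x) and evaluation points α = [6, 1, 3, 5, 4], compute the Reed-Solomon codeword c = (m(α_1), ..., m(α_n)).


c = [1, 3, 5, 0, 6]

Message polynomial: m(x) = 2 + 1·x (mod 7).
For each evaluation point α_i, compute m(α_i) mod 7:
  α_1 = 6: Horner steps 1 → 1, so m(6) = 1.
  α_2 = 1: Horner steps 1 → 3, so m(1) = 3.
  α_3 = 3: Horner steps 1 → 5, so m(3) = 5.
  α_4 = 5: Horner steps 1 → 0, so m(5) = 0.
  α_5 = 4: Horner steps 1 → 6, so m(4) = 6.
Codeword c = [1, 3, 5, 0, 6] ∈ F_7^5.


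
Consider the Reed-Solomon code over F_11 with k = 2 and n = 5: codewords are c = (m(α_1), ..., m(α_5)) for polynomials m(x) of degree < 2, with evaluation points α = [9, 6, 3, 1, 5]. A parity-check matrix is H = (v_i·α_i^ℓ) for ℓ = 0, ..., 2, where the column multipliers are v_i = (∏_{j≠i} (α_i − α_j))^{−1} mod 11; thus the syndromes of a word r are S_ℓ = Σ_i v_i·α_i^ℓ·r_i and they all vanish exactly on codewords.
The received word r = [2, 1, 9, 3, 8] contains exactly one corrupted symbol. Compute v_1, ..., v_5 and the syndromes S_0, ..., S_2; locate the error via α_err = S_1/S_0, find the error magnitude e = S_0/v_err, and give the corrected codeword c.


S = (4, 1, 3), error at position 3, error magnitude e = 9, c = [2, 1, 0, 3, 8].

Step 1: column multipliers v_i = (∏_{j≠i}(α_i − α_j))^{−1} mod 11.
  i = 1 (α = 9): (9−6)(9−3)(9−1)(9−5) = 3·6·8·4 = 576 ≡ 4, so v_1 = 4^{−1} = 3 (mod 11).
  i = 2 (α = 6): (6−9)(6−3)(6−1)(6−5) = (−3)·3·5·1 = −45 ≡ 10, so v_2 = 10^{−1} = 10 (mod 11).
  i = 3 (α = 3): (3−9)(3−6)(3−1)(3−5) = (−6)·(−3)·2·(−2) = −72 ≡ 5, so v_3 = 5^{−1} = 9 (mod 11).
  i = 4 (α = 1): (1−9)(1−6)(1−3)(1−5) = (−8)·(−5)·(−2)·(−4) = 320 ≡ 1, so v_4 = 1^{−1} = 1 (mod 11).
  i = 5 (α = 5): (5−9)(5−6)(5−3)(5−1) = (−4)·(−1)·2·4 = 32 ≡ 10, so v_5 = 10^{−1} = 10 (mod 11).
  v = [3, 10, 9, 1, 10].
Step 2: syndromes of r = [2, 1, 9, 3, 8] (all sums mod 11).
  S_0 = Σ v_i r_i = 3·2 + 10·1 + 9·9 + 1·3 + 10·8 = 180 ≡ 4.
  S_1 = Σ v_i α_i r_i = 3·9·2 + 10·6·1 + 9·3·9 + 1·1·3 + 10·5·8 = 760 ≡ 1.
  α_i^2 mod 11 = [4, 3, 9, 1, 3].
  S_2 = Σ v_i α_i^2 r_i = 3·4·2 + 10·3·1 + 9·9·9 + 1·1·3 + 10·3·8 = 1026 ≡ 3.
  S = (4, 1, 3) ≠ 0, so r is not a codeword (an error is present).
Step 3: locate the error. For a single error e at position i, S_ℓ = v_i·e·α_i^ℓ, so α_err = S_1/S_0.
  S_0^{−1} = 4^{−1} = 3 (mod 11), so α_err = 1·3 = 3 ≡ 3 = α_3. Error position i = 3.
  Consistency check: S_2/S_1 = 3·1 = 3 ≡ 3 = α_err ✓ (single-error assumption holds).
Step 4: error magnitude e = S_0/v_3 = S_0·∏_{j≠3}(α_3 − α_j) = 4·5 = 20 ≡ 9 (mod 11).
Step 5: correct position 3: c_3 = r_3 − e = 9 − 9 ≡ 0 (mod 11). Hence c = [2, 1, 0, 3, 8].
  Check: interpolating c through the α_i gives m(x) = 10 + 4·x (degree < 2) with m(α_i) = c_i for every i, so c is indeed a codeword.


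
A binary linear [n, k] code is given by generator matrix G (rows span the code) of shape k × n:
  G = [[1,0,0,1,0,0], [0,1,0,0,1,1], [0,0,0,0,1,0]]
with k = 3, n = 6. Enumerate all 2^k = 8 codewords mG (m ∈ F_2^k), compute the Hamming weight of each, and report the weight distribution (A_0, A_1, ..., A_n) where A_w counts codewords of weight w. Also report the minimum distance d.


Weight distribution: A_0 = 1, A_1 = 1, A_2 = 2, A_3 = 2, A_4 = 1, A_5 = 1. Minimum distance d = 1.

Enumerate all 2^3 = 8 messages m ∈ F_2^3.
For each, compute codeword c = mG in F_2^6, then tally its weight.
  m = 000 → c = 000000, weight = 0.
  m = 100 → c = 100100, weight = 2.
  m = 010 → c = 010011, weight = 3.
  m = 110 → c = 110111, weight = 5.
  m = 001 → c = 000010, weight = 1.
  m = 101 → c = 100110, weight = 3.
  m = 011 → c = 010001, weight = 2.
  m = 111 → c = 110101, weight = 4.
Tally weights:
  weight 0: 1 codewords.
  weight 1: 1 codewords.
  weight 2: 2 codewords.
  weight 3: 2 codewords.
  weight 4: 1 codewords.
  weight 5: 1 codewords.
Minimum distance d = smallest w > 0 with A_w > 0 = 1.
Sanity: Σ A_w = 8 = 2^3 = 8 ✓.


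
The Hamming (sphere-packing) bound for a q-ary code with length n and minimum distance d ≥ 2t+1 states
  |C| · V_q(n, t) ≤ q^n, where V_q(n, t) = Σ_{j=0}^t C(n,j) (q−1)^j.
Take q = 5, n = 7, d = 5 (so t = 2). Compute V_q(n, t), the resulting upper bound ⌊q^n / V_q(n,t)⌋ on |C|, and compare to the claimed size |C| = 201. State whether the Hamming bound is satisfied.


V_q(n, t) = 365, q^n = 78125, Hamming bound = 214, |C| = 201 ≤ bound (satisfied).

Step 1: Compute V_q(n, t) = Σ_{j=0}^2 C(n, j) (q−1)^j.
  j = 0: C(7,0)·(4)^0 = 1·1 = 1.
  j = 1: C(7,1)·(4)^1 = 7·4 = 28.
  j = 2: C(7,2)·(4)^2 = 21·16 = 336.
  V_q(n, t) = 1 + 28 + 336 = 365.
Step 2: q^n = 5^7 = 78125.
Step 3: Hamming bound ⌊q^n / V_q(n,t)⌋ = ⌊78125/365⌋ = 214.
Step 4: Compare |C| = 201 to 214: satisfied.
The claimed |C| lies below the Hamming bound.


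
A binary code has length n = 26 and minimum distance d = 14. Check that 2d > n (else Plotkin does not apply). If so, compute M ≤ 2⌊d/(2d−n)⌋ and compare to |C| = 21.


Plotkin bound M ≤ 14; given |C| = 21 > bound (violated).

Check applicability: 2d = 28, n = 26.
2d − n = 2 > 0, so Plotkin applies.
Compute d/(2d−n) = 14/2 ≈ 7.0000.
⌊d/(2d−n)⌋ = 7.
Plotkin bound: M ≤ 2·7 = 14.
Given |C| = 21, check: VIOLATED.
This |C| is above the Plotkin bound, so no binary code with n = 26, d = 14 and 21 codewords exists.


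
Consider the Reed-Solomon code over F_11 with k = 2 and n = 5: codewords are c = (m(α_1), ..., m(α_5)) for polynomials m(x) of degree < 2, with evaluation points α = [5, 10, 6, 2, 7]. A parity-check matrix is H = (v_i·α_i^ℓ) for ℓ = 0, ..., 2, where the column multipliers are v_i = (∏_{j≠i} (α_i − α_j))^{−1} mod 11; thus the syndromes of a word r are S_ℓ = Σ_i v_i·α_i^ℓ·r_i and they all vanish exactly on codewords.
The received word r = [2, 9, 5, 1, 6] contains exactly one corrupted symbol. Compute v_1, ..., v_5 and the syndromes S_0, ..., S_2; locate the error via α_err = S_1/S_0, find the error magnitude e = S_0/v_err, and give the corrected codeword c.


S = (3, 4, 9), error at position 1, error magnitude e = 9, c = [4, 9, 5, 1, 6].

Step 1: column multipliers v_i = (∏_{j≠i}(α_i − α_j))^{−1} mod 11.
  i = 1 (α = 5): (5−10)(5−6)(5−2)(5−7) = (−5)·(−1)·3·(−2) = −30 ≡ 3, so v_1 = 3^{−1} = 4 (mod 11).
  i = 2 (α = 10): (10−5)(10−6)(10−2)(10−7) = 5·4·8·3 = 480 ≡ 7, so v_2 = 7^{−1} = 8 (mod 11).
  i = 3 (α = 6): (6−5)(6−10)(6−2)(6−7) = 1·(−4)·4·(−1) = 16 ≡ 5, so v_3 = 5^{−1} = 9 (mod 11).
  i = 4 (α = 2): (2−5)(2−10)(2−6)(2−7) = (−3)·(−8)·(−4)·(−5) = 480 ≡ 7, so v_4 = 7^{−1} = 8 (mod 11).
  i = 5 (α = 7): (7−5)(7−10)(7−6)(7−2) = 2·(−3)·1·5 = −30 ≡ 3, so v_5 = 3^{−1} = 4 (mod 11).
  v = [4, 8, 9, 8, 4].
Step 2: syndromes of r = [2, 9, 5, 1, 6] (all sums mod 11).
  S_0 = Σ v_i r_i = 4·2 + 8·9 + 9·5 + 8·1 + 4·6 = 157 ≡ 3.
  S_1 = Σ v_i α_i r_i = 4·5·2 + 8·10·9 + 9·6·5 + 8·2·1 + 4·7·6 = 1214 ≡ 4.
  α_i^2 mod 11 = [3, 1, 3, 4, 5].
  S_2 = Σ v_i α_i^2 r_i = 4·3·2 + 8·1·9 + 9·3·5 + 8·4·1 + 4·5·6 = 383 ≡ 9.
  S = (3, 4, 9) ≠ 0, so r is not a codeword (an error is present).
Step 3: locate the error. For a single error e at position i, S_ℓ = v_i·e·α_i^ℓ, so α_err = S_1/S_0.
  S_0^{−1} = 3^{−1} = 4 (mod 11), so α_err = 4·4 = 16 ≡ 5 = α_1. Error position i = 1.
  Consistency check: S_2/S_1 = 9·3 = 27 ≡ 5 = α_err ✓ (single-error assumption holds).
Step 4: error magnitude e = S_0/v_1 = S_0·∏_{j≠1}(α_1 − α_j) = 3·3 = 9 ≡ 9 (mod 11).
Step 5: correct position 1: c_1 = r_1 − e = 2 − 9 ≡ 4 (mod 11). Hence c = [4, 9, 5, 1, 6].
  Check: interpolating c through the α_i gives m(x) = 10 + 1·x (degree < 2) with m(α_i) = c_i for every i, so c is indeed a codeword.


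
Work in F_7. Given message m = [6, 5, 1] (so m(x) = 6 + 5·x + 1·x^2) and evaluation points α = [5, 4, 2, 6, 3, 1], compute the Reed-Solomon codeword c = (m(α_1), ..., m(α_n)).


c = [0, 0, 6, 2, 2, 5]

Message polynomial: m(x) = 6 + 5·x + 1·x^2 (mod 7).
For each evaluation point α_i, compute m(α_i) mod 7:
  α_1 = 5: Horner steps 1 → 3 → 0, so m(5) = 0.
  α_2 = 4: Horner steps 1 → 2 → 0, so m(4) = 0.
  α_3 = 2: Horner steps 1 → 0 → 6, so m(2) = 6.
  α_4 = 6: Horner steps 1 → 4 → 2, so m(6) = 2.
  α_5 = 3: Horner steps 1 → 1 → 2, so m(3) = 2.
  α_6 = 1: Horner steps 1 → 6 → 5, so m(1) = 5.
Codeword c = [0, 0, 6, 2, 2, 5] ∈ F_7^6.


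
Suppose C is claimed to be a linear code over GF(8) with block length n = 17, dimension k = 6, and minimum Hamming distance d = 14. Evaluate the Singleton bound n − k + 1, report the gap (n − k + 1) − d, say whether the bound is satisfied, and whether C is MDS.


Singleton RHS = n − k + 1 = 12, slack = -2, bound violated (no such code; not MDS).

Singleton bound: d ≤ n − k + 1.
Here n = 17, k = 6, so n − k + 1 = 12.
Given d = 14, check d ≤ 12: NO.
Slack = (n − k + 1) − d = -2.
The slack is negative: d = 14 exceeds n − k + 1 = 12 by 2, so the Singleton bound is violated and no linear [17, 6, 14]_8 code can exist. In particular it is not MDS (MDS requires d = n − k + 1 exactly).
Description: the claimed parameters are [17, 6, 14]_8; such a code would be impossible (violates the Singleton bound).


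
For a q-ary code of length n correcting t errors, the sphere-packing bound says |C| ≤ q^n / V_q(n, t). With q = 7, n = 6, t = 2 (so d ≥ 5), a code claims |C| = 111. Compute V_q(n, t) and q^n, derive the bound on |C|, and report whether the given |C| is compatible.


V_q(n, t) = 577, q^n = 117649, Hamming bound = 203, |C| = 111 ≤ bound (satisfied).

Step 1: Compute V_q(n, t) = Σ_{j=0}^2 C(n, j) (q−1)^j.
  j = 0: C(6,0)·(6)^0 = 1·1 = 1.
  j = 1: C(6,1)·(6)^1 = 6·6 = 36.
  j = 2: C(6,2)·(6)^2 = 15·36 = 540.
  V_q(n, t) = 1 + 36 + 540 = 577.
Step 2: q^n = 7^6 = 117649.
Step 3: Hamming bound ⌊q^n / V_q(n,t)⌋ = ⌊117649/577⌋ = 203.
Step 4: Compare |C| = 111 to 203: satisfied.
The claimed |C| lies below the Hamming bound.


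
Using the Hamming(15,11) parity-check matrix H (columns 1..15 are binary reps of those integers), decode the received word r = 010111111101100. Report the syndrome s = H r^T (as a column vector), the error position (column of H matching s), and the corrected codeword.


s = (1, 0, 0, 0)^T, error position = 8, corrected codeword c = 010111101101100

Compute s = H r^T mod 2 one row at a time:
  s_1 = 1 + 1 + 1 + 0 + 1 + 1 + 0 + 0 = 5 ≡ 1 (mod 2).
  s_2 = 1 + 1 + 1 + 1 + 1 + 1 + 0 + 0 = 6 ≡ 0 (mod 2).
  s_3 = 1 + 0 + 1 + 1 + 1 + 0 + 0 + 0 = 4 ≡ 0 (mod 2).
  s_4 = 0 + 0 + 1 + 1 + 1 + 0 + 1 + 0 = 4 ≡ 0 (mod 2).
s = (1, 0, 0, 0)^T — this equals column 8 of H (binary 1000), so error is at position 8.
Correct: flip bit 8 of r = 010111111101100 to get c = 010111101101100.


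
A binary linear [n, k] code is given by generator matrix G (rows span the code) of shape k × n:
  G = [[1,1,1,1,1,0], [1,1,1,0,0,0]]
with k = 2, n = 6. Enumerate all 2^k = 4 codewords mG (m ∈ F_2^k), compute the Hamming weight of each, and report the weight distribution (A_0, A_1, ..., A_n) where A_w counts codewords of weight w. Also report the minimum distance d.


Weight distribution: A_0 = 1, A_2 = 1, A_3 = 1, A_5 = 1. Minimum distance d = 2.

Enumerate all 2^2 = 4 messages m ∈ F_2^2.
For each, compute codeword c = mG in F_2^6, then tally its weight.
  m = 00 → c = 000000, weight = 0.
  m = 10 → c = 111110, weight = 5.
  m = 01 → c = 111000, weight = 3.
  m = 11 → c = 000110, weight = 2.
Tally weights:
  weight 0: 1 codewords.
  weight 2: 1 codewords.
  weight 3: 1 codewords.
  weight 5: 1 codewords.
Minimum distance d = smallest w > 0 with A_w > 0 = 2.
Sanity: Σ A_w = 4 = 2^2 = 4 ✓.
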